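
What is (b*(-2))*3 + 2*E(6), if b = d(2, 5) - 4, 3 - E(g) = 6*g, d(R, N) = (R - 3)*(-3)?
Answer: -60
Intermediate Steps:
d(R, N) = 9 - 3*R (d(R, N) = (-3 + R)*(-3) = 9 - 3*R)
E(g) = 3 - 6*g
b = -1 (b = (9 - 3*2) - 4 = (9 - 6) - 4 = 3 - 4 = -1)
(b*(-2))*3 + 2*E(6) = -1*(-2)*3 + 2*(3 - 6*6) = 2*3 + 2*(3 - 36) = 6 + 2*(-33) = 6 - 66 = -60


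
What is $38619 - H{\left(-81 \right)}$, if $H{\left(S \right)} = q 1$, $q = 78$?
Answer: $38541$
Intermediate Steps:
$H{\left(S \right)} = 78$ ($H{\left(S \right)} = 78 \cdot 1 = 78$)
$38619 - H{\left(-81 \right)} = 38619 - 78 = 38541$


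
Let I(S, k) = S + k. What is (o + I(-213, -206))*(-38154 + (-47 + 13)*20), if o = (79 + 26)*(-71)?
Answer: 305778916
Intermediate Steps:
o = -7455 (o = 105*(-71) = -7455)
(o + I(-213, -206))*(-38154 + (-47 + 13)*20) = (-7455 + (-213 - 206))*(-38154 + (-47 + 13)*20) = (-7455 - 419)*(-38154 - 34*20) = -7874*(-38154 - 680) = -7874*(-38834) = 305778916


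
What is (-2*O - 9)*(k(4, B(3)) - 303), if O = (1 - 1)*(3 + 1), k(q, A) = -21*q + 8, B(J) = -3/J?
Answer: 3411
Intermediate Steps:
k(q, A) = 8 - 21*q
O = 0 (O = 0*4 = 0)
(-2*O - 9)*(k(4, B(3)) - 303) = (-2*0 - 9)*((8 - 21*4) - 303) = (0 - 9)*((8 - 84) - 303) = -9*(-76 - 303) = -9*(-379) = 3411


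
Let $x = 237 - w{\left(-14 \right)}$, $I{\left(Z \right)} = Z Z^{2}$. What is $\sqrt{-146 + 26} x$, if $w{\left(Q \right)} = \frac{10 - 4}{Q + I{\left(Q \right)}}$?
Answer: $\frac{653652 i \sqrt{30}}{1379} \approx 2596.2 i$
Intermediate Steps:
$I{\left(Z \right)} = Z^{3}$
$w{\left(Q \right)} = \frac{6}{Q + Q^{3}}$ ($w{\left(Q \right)} = \frac{10 - 4}{Q + Q^{3}} = \frac{6}{Q + Q^{3}}$)
$x = \frac{326826}{1379}$ ($x = 237 - \frac{6}{-14 + \left(-14\right)^{3}} = 237 - \frac{6}{-14 - 2744} = 237 - \frac{6}{-2758} = 237 - 6 \left(- \frac{1}{2758}\right) = 237 - - \frac{3}{1379} = 237 + \frac{3}{1379} = \frac{326826}{1379} \approx 237.0$)
$\sqrt{-146 + 26} x = \sqrt{-146 + 26} \cdot \frac{326826}{1379} = \sqrt{-120} \cdot \frac{326826}{1379} = 2 i \sqrt{30} \cdot \frac{326826}{1379} = \frac{653652 i \sqrt{30}}{1379}$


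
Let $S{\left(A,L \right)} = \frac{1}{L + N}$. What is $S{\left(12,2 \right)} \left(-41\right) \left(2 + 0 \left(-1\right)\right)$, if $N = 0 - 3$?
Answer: $82$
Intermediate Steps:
$N = -3$
$S{\left(A,L \right)} = \frac{1}{-3 + L}$ ($S{\left(A,L \right)} = \frac{1}{L - 3} = \frac{1}{-3 + L}$)
$S{\left(12,2 \right)} \left(-41\right) \left(2 + 0 \left(-1\right)\right) = \frac{1}{-3 + 2} \left(-41\right) \left(2 + 0 \left(-1\right)\right) = \frac{1}{-1} \left(-41\right) \left(2 + 0\right) = \left(-1\right) \left(-41\right) 2 = 41 \cdot 2 = 82$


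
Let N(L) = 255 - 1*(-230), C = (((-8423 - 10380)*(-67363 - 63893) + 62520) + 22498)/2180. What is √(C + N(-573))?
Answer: √1345686142870/1090 ≈ 1064.3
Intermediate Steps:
C = 1234045793/1090 (C = ((-18803*(-131256) + 62520) + 22498)*(1/2180) = ((2468006568 + 62520) + 22498)*(1/2180) = (2468069088 + 22498)*(1/2180) = 2468091586*(1/2180) = 1234045793/1090 ≈ 1.1322e+6)
N(L) = 485 (N(L) = 255 + 230 = 485)
√(C + N(-573)) = √(1234045793/1090 + 485) = √(1234574443/1090) = √1345686142870/1090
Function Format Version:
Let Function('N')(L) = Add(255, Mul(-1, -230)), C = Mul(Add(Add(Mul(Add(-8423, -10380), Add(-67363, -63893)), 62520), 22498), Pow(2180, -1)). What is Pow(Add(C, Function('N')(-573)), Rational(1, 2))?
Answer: Mul(Rational(1, 1090), Pow(1345686142870, Rational(1, 2))) ≈ 1064.3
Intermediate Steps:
C = Rational(1234045793, 1090) (C = Mul(Add(Add(Mul(-18803, -131256), 62520), 22498), Rational(1, 2180)) = Mul(Add(Add(2468006568, 62520), 22498), Rational(1, 2180)) = Mul(Add(2468069088, 22498), Rational(1, 2180)) = Mul(2468091586, Rational(1, 2180)) = Rational(1234045793, 1090) ≈ 1.1322e+6)
Function('N')(L) = 485 (Function('N')(L) = Add(255, 230) = 485)
Pow(Add(C, Function('N')(-573)), Rational(1, 2)) = Pow(Add(Rational(1234045793, 1090), 485), Rational(1, 2)) = Pow(Rational(1234574443, 1090), Rational(1, 2)) = Mul(Rational(1, 1090), Pow(1345686142870, Rational(1, 2)))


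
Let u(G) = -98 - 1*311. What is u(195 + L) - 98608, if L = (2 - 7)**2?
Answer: -99017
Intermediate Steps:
L = 25 (L = (-5)**2 = 25)
u(G) = -409 (u(G) = -98 - 311 = -409)
u(195 + L) - 98608 = -409 - 98608 = -99017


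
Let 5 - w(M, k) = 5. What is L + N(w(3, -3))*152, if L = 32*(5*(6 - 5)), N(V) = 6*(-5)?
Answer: -4400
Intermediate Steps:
w(M, k) = 0 (w(M, k) = 5 - 1*5 = 5 - 5 = 0)
N(V) = -30
L = 160 (L = 32*(5*1) = 32*5 = 160)
L + N(w(3, -3))*152 = 160 - 30*152 = 160 - 4560 = -4400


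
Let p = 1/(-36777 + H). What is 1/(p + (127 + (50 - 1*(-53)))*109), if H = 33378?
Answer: 3399/85212929 ≈ 3.9888e-5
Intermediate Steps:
p = -1/3399 (p = 1/(-36777 + 33378) = 1/(-3399) = -1/3399 ≈ -0.00029420)
1/(p + (127 + (50 - 1*(-53)))*109) = 1/(-1/3399 + (127 + (50 - 1*(-53)))*109) = 1/(-1/3399 + (127 + (50 + 53))*109) = 1/(-1/3399 + (127 + 103)*109) = 1/(-1/3399 + 230*109) = 1/(-1/3399 + 25070) = 1/(85212929/3399) = 3399/85212929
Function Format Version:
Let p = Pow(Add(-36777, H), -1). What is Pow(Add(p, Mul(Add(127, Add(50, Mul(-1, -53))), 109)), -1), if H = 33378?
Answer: Rational(3399, 85212929) ≈ 3.9888e-5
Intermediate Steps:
p = Rational(-1, 3399) (p = Pow(Add(-36777, 33378), -1) = Pow(-3399, -1) = Rational(-1, 3399) ≈ -0.00029420)
Pow(Add(p, Mul(Add(127, Add(50, Mul(-1, -53))), 109)), -1) = Pow(Add(Rational(-1, 3399), Mul(Add(127, Add(50, Mul(-1, -53))), 109)), -1) = Pow(Add(Rational(-1, 3399), Mul(Add(127, Add(50, 53)), 109)), -1) = Pow(Add(Rational(-1, 3399), Mul(Add(127, 103), 109)), -1) = Pow(Add(Rational(-1, 3399), Mul(230, 109)), -1) = Pow(Add(Rational(-1, 3399), 25070), -1) = Pow(Rational(85212929, 3399), -1) = Rational(3399, 85212929)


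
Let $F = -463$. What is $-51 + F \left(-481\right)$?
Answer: $222652$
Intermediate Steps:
$-51 + F \left(-481\right) = -51 - -222703 = -51 + 222703 = 222652$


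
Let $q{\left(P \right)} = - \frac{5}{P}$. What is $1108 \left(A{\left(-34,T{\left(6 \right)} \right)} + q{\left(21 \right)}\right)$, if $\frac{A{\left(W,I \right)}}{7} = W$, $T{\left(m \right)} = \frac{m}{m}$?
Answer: $- \frac{5543324}{21} \approx -2.6397 \cdot 10^{5}$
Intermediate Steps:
$T{\left(m \right)} = 1$
$A{\left(W,I \right)} = 7 W$
$1108 \left(A{\left(-34,T{\left(6 \right)} \right)} + q{\left(21 \right)}\right) = 1108 \left(7 \left(-34\right) - \frac{5}{21}\right) = 1108 \left(-238 - \frac{5}{21}\right) = 1108 \left(- \frac{5003}{21}\right) = - \frac{5543324}{21}$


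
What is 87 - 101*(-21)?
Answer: 2208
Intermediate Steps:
87 - 101*(-21) = 87 + 2121 = 2208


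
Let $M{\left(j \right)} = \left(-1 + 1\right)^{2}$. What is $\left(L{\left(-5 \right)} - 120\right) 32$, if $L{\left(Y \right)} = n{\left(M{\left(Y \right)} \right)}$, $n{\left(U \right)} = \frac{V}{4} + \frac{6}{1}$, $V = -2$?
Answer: $-3664$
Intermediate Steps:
$M{\left(j \right)} = 0$ ($M{\left(j \right)} = 0^{2} = 0$)
$n{\left(U \right)} = \frac{11}{2}$ ($n{\left(U \right)} = - \frac{2}{4} + \frac{6}{1} = \left(-2\right) \frac{1}{4} + 6 \cdot 1 = - \frac{1}{2} + 6 = \frac{11}{2}$)
$L{\left(Y \right)} = \frac{11}{2}$
$\left(L{\left(-5 \right)} - 120\right) 32 = \left(\frac{11}{2} - 120\right) 32 = \left(- \frac{229}{2}\right) 32 = -3664$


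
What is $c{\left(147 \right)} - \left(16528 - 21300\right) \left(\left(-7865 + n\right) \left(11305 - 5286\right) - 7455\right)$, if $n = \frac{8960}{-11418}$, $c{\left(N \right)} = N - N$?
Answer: $- \frac{1290016478540360}{5709} \approx -2.2596 \cdot 10^{11}$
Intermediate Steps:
$c{\left(N \right)} = 0$
$n = - \frac{4480}{5709}$ ($n = 8960 \left(- \frac{1}{11418}\right) = - \frac{4480}{5709} \approx -0.78473$)
$c{\left(147 \right)} - \left(16528 - 21300\right) \left(\left(-7865 + n\right) \left(11305 - 5286\right) - 7455\right) = 0 - \left(16528 - 21300\right) \left(\left(-7865 - \frac{4480}{5709}\right) \left(11305 - 5286\right) - 7455\right) = 0 - - 4772 \left(\left(- \frac{44905765}{5709}\right) 6019 + \left(-11954 + 4499\right)\right) = 0 - - 4772 \left(- \frac{270287799535}{5709} - 7455\right) = 0 - \left(-4772\right) \left(- \frac{270330360130}{5709}\right) = 0 - \frac{1290016478540360}{5709} = - \frac{1290016478540360}{5709}$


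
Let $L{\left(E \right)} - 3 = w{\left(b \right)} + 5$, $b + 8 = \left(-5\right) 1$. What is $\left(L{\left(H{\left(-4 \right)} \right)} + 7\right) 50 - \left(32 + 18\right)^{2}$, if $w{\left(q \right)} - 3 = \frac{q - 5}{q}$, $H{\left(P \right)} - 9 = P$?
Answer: $- \frac{19900}{13} \approx -1530.8$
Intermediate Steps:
$H{\left(P \right)} = 9 + P$
$b = -13$ ($b = -8 - 5 = -13$)
$w{\left(q \right)} = 3 + \frac{-5 + q}{q}$ ($w{\left(q \right)} = 3 + \frac{q - 5}{q} = 3 + \frac{-5 + q}{q}$)
$L{\left(E \right)} = \frac{161}{13}$ ($L{\left(E \right)} = 3 + \left(\left(4 - \frac{5}{-13}\right) + 5\right) = 3 + \left(\left(4 - - \frac{5}{13}\right) + 5\right) = 3 + \left(\left(4 + \frac{5}{13}\right) + 5\right) = 3 + \left(\frac{57}{13} + 5\right) = 3 + \frac{122}{13} = \frac{161}{13}$)
$\left(L{\left(H{\left(-4 \right)} \right)} + 7\right) 50 - \left(32 + 18\right)^{2} = \left(\frac{161}{13} + 7\right) 50 - \left(32 + 18\right)^{2} = \frac{252}{13} \cdot 50 - 50^{2} = \frac{12600}{13} - 2500 = - \frac{19900}{13}$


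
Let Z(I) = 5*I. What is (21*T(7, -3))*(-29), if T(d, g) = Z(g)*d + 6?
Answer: 60291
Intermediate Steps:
T(d, g) = 6 + 5*d*g (T(d, g) = (5*g)*d + 6 = 5*d*g + 6 = 6 + 5*d*g)
(21*T(7, -3))*(-29) = (21*(6 + 5*7*(-3)))*(-29) = (21*(6 - 105))*(-29) = (21*(-99))*(-29) = -2079*(-29) = 60291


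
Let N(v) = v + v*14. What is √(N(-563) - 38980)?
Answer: 5*I*√1897 ≈ 217.77*I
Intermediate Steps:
N(v) = 15*v (N(v) = v + 14*v = 15*v)
√(N(-563) - 38980) = √(15*(-563) - 38980) = √(-8445 - 38980) = √(-47425) = 5*I*√1897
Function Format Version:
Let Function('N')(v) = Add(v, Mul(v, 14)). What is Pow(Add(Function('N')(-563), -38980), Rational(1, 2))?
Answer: Mul(5, I, Pow(1897, Rational(1, 2))) ≈ Mul(217.77, I)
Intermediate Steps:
Function('N')(v) = Mul(15, v) (Function('N')(v) = Add(v, Mul(14, v)) = Mul(15, v))
Pow(Add(Function('N')(-563), -38980), Rational(1, 2)) = Pow(Add(Mul(15, -563), -38980), Rational(1, 2)) = Pow(Add(-8445, -38980), Rational(1, 2)) = Pow(-47425, Rational(1, 2)) = Mul(5, I, Pow(1897, Rational(1, 2)))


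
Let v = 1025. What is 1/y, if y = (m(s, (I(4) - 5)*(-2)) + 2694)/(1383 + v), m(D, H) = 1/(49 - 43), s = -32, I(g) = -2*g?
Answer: 14448/16165 ≈ 0.89378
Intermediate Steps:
m(D, H) = ⅙ (m(D, H) = 1/6 = ⅙)
y = 16165/14448 (y = (⅙ + 2694)/(1383 + 1025) = (16165/6)/2408 = (16165/6)*(1/2408) = 16165/14448 ≈ 1.1188)
1/y = 1/(16165/14448) = 14448/16165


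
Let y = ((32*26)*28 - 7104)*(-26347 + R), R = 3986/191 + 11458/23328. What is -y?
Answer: 59352678688820/139239 ≈ 4.2626e+8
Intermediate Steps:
R = 47586943/2227824 (R = 3986*(1/191) + 11458*(1/23328) = 3986/191 + 5729/11664 = 47586943/2227824 ≈ 21.360)
y = -59352678688820/139239 (y = ((32*26)*28 - 7104)*(-26347 + 47586943/2227824) = (832*28 - 7104)*(-58648891985/2227824) = (23296 - 7104)*(-58648891985/2227824) = 16192*(-58648891985/2227824) = -59352678688820/139239 ≈ -4.2626e+8)
-y = -1*(-59352678688820/139239) = 59352678688820/139239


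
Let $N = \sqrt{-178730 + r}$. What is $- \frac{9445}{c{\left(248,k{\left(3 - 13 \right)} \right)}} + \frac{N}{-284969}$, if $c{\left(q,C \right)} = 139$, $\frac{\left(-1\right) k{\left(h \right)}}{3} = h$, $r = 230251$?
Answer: $- \frac{9445}{139} - \frac{\sqrt{51521}}{284969} \approx -67.95$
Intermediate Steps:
$k{\left(h \right)} = - 3 h$
$N = \sqrt{51521}$ ($N = \sqrt{-178730 + 230251} = \sqrt{51521} \approx 226.98$)
$- \frac{9445}{c{\left(248,k{\left(3 - 13 \right)} \right)}} + \frac{N}{-284969} = - \frac{9445}{139} + \frac{\sqrt{51521}}{-284969} = \left(-9445\right) \frac{1}{139} + \sqrt{51521} \left(- \frac{1}{284969}\right) = - \frac{9445}{139} - \frac{\sqrt{51521}}{284969}$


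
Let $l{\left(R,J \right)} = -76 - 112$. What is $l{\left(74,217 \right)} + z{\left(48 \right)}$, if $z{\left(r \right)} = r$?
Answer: $-140$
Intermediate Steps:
$l{\left(R,J \right)} = -188$ ($l{\left(R,J \right)} = -76 - 112 = -188$)
$l{\left(74,217 \right)} + z{\left(48 \right)} = -188 + 48 = -140$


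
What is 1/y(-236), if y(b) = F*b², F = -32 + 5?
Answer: -1/1503792 ≈ -6.6499e-7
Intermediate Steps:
F = -27
y(b) = -27*b²
1/y(-236) = 1/(-27*(-236)²) = 1/(-27*55696) = 1/(-1503792) = -1/1503792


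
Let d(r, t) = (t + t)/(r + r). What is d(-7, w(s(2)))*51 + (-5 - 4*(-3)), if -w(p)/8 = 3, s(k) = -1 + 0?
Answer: 1273/7 ≈ 181.86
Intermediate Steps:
s(k) = -1
w(p) = -24 (w(p) = -8*3 = -24)
d(r, t) = t/r (d(r, t) = (2*t)/((2*r)) = (2*t)*(1/(2*r)) = t/r)
d(-7, w(s(2)))*51 + (-5 - 4*(-3)) = -24/(-7)*51 + (-5 - 4*(-3)) = -24*(-1/7)*51 + (-5 + 12) = (24/7)*51 + 7 = 1224/7 + 7 = 1273/7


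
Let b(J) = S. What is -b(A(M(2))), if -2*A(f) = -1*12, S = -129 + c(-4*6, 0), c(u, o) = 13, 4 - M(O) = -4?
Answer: 116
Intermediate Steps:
M(O) = 8 (M(O) = 4 - 1*(-4) = 4 + 4 = 8)
S = -116 (S = -129 + 13 = -116)
A(f) = 6 (A(f) = -(-1)*12/2 = -½*(-12) = 6)
b(J) = -116
-b(A(M(2))) = -1*(-116) = 116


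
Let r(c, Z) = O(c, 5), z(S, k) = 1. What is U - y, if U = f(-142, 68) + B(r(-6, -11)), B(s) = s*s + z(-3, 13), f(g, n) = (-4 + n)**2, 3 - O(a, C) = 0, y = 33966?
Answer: -29860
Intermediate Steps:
O(a, C) = 3 (O(a, C) = 3 - 1*0 = 3 + 0 = 3)
r(c, Z) = 3
B(s) = 1 + s**2 (B(s) = s*s + 1 = s**2 + 1 = 1 + s**2)
U = 4106 (U = (-4 + 68)**2 + (1 + 3**2) = 64**2 + (1 + 9) = 4096 + 10 = 4106)
U - y = 4106 - 1*33966 = 4106 - 33966 = -29860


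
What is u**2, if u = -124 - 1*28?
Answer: 23104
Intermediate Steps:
u = -152 (u = -124 - 28 = -152)
u**2 = (-152)**2 = 23104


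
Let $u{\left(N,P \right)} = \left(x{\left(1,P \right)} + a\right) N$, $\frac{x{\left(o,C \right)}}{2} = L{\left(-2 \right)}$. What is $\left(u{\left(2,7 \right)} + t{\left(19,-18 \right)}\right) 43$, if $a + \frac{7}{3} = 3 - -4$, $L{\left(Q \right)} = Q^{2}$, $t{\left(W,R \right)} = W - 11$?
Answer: $\frac{4300}{3} \approx 1433.3$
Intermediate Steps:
$t{\left(W,R \right)} = -11 + W$
$a = \frac{14}{3}$ ($a = - \frac{7}{3} + \left(3 - -4\right) = - \frac{7}{3} + \left(3 + 4\right) = - \frac{7}{3} + 7 = \frac{14}{3} \approx 4.6667$)
$x{\left(o,C \right)} = 8$ ($x{\left(o,C \right)} = 2 \left(-2\right)^{2} = 2 \cdot 4 = 8$)
$u{\left(N,P \right)} = \frac{38 N}{3}$ ($u{\left(N,P \right)} = \left(8 + \frac{14}{3}\right) N = \frac{38 N}{3}$)
$\left(u{\left(2,7 \right)} + t{\left(19,-18 \right)}\right) 43 = \left(\frac{38}{3} \cdot 2 + \left(-11 + 19\right)\right) 43 = \left(\frac{76}{3} + 8\right) 43 = \frac{100}{3} \cdot 43 = \frac{4300}{3}$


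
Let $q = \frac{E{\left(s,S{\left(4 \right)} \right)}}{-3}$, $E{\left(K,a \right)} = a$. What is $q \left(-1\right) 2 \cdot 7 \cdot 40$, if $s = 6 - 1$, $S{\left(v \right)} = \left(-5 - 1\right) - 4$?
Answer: $- \frac{5600}{3} \approx -1866.7$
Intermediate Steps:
$S{\left(v \right)} = -10$ ($S{\left(v \right)} = -6 - 4 = -10$)
$s = 5$ ($s = 6 - 1 = 5$)
$q = \frac{10}{3}$ ($q = - \frac{10}{-3} = \left(-10\right) \left(- \frac{1}{3}\right) = \frac{10}{3} \approx 3.3333$)
$q \left(-1\right) 2 \cdot 7 \cdot 40 = \frac{10}{3} \left(-1\right) 2 \cdot 7 \cdot 40 = \left(- \frac{10}{3}\right) 2 \cdot 7 \cdot 40 = \left(- \frac{20}{3}\right) 7 \cdot 40 = \left(- \frac{140}{3}\right) 40 = - \frac{5600}{3}$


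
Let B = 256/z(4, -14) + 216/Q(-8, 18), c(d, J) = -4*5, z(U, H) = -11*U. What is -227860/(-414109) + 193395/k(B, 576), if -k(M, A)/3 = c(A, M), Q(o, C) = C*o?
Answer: 5340018777/1656436 ≈ 3223.8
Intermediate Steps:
c(d, J) = -20
B = -161/22 (B = 256/((-11*4)) + 216/((18*(-8))) = 256/(-44) + 216/(-144) = 256*(-1/44) + 216*(-1/144) = -64/11 - 3/2 = -161/22 ≈ -7.3182)
k(M, A) = 60 (k(M, A) = -3*(-20) = 60)
-227860/(-414109) + 193395/k(B, 576) = -227860/(-414109) + 193395/60 = -227860*(-1/414109) + 193395*(1/60) = 227860/414109 + 12893/4 = 5340018777/1656436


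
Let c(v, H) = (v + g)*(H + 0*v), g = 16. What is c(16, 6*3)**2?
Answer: 331776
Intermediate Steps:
c(v, H) = H*(16 + v) (c(v, H) = (v + 16)*(H + 0*v) = (16 + v)*(H + 0) = (16 + v)*H = H*(16 + v))
c(16, 6*3)**2 = ((6*3)*(16 + 16))**2 = (18*32)**2 = 576**2 = 331776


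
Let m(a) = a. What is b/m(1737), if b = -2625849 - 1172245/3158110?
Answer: -1658544231527/1097127414 ≈ -1511.7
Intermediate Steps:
b = -1658544231527/631622 (b = -2625849 - 1172245/3158110 = -2625849 - 1*234449/631622 = -2625849 - 234449/631622 = -1658544231527/631622 ≈ -2.6258e+6)
b/m(1737) = -1658544231527/631622/1737 = -1658544231527/631622*1/1737 = -1658544231527/1097127414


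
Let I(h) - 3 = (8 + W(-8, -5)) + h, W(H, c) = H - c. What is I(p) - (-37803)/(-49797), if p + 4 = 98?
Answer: 1680497/16599 ≈ 101.24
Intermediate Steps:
p = 94 (p = -4 + 98 = 94)
I(h) = 8 + h (I(h) = 3 + ((8 + (-8 - 1*(-5))) + h) = 3 + ((8 + (-8 + 5)) + h) = 3 + ((8 - 3) + h) = 3 + (5 + h) = 8 + h)
I(p) - (-37803)/(-49797) = (8 + 94) - (-37803)/(-49797) = 102 - (-37803)*(-1)/49797 = 102 - 1*12601/16599 = 102 - 12601/16599 = 1680497/16599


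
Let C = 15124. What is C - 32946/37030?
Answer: 280004387/18515 ≈ 15123.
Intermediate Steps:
C - 32946/37030 = 15124 - 32946/37030 = 15124 - 32946*1/37030 = 15124 - 16473/18515 = 280004387/18515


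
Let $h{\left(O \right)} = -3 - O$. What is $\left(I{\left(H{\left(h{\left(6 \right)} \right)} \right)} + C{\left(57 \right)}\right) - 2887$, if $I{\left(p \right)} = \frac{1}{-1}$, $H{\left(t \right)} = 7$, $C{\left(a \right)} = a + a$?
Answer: $-2774$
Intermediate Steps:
$C{\left(a \right)} = 2 a$
$I{\left(p \right)} = -1$
$\left(I{\left(H{\left(h{\left(6 \right)} \right)} \right)} + C{\left(57 \right)}\right) - 2887 = \left(-1 + 2 \cdot 57\right) - 2887 = \left(-1 + 114\right) - 2887 = 113 - 2887 = -2774$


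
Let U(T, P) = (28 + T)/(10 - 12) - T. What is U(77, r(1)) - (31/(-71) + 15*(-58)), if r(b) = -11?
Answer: 105213/142 ≈ 740.94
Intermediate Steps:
U(T, P) = -14 - 3*T/2 (U(T, P) = (28 + T)/(-2) - T = (28 + T)*(-1/2) - T = (-14 - T/2) - T = -14 - 3*T/2)
U(77, r(1)) - (31/(-71) + 15*(-58)) = (-14 - 3/2*77) - (31/(-71) + 15*(-58)) = (-14 - 231/2) - (31*(-1/71) - 870) = -259/2 - (-31/71 - 870) = -259/2 - 1*(-61801/71) = -259/2 + 61801/71 = 105213/142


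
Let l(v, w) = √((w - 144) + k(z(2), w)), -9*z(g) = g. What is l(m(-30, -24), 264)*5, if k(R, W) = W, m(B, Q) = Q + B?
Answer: 40*√6 ≈ 97.980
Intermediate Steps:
m(B, Q) = B + Q
z(g) = -g/9
l(v, w) = √(-144 + 2*w) (l(v, w) = √((w - 144) + w) = √((-144 + w) + w) = √(-144 + 2*w))
l(m(-30, -24), 264)*5 = √(-144 + 2*264)*5 = √(-144 + 528)*5 = √384*5 = (8*√6)*5 = 40*√6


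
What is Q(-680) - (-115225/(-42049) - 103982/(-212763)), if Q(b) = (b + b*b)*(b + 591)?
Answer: -367638093311657753/8946471387 ≈ -4.1093e+7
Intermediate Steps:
Q(b) = (591 + b)*(b + b**2) (Q(b) = (b + b**2)*(591 + b) = (591 + b)*(b + b**2))
Q(-680) - (-115225/(-42049) - 103982/(-212763)) = -680*(591 + (-680)**2 + 592*(-680)) - (-115225/(-42049) - 103982/(-212763)) = -680*(591 + 462400 - 402560) - (-115225*(-1/42049) - 103982*(-1/212763)) = -680*60431 - (115225/42049 + 103982/212763) = -41093080 - 1*28887955793/8946471387 = -41093080 - 28887955793/8946471387 = -367638093311657753/8946471387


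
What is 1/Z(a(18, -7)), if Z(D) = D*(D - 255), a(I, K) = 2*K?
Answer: 1/3766 ≈ 0.00026553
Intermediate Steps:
Z(D) = D*(-255 + D)
1/Z(a(18, -7)) = 1/((2*(-7))*(-255 + 2*(-7))) = 1/(-14*(-255 - 14)) = 1/(-14*(-269)) = 1/3766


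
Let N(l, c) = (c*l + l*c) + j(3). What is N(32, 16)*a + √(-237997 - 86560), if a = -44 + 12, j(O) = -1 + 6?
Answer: -32928 + I*√324557 ≈ -32928.0 + 569.7*I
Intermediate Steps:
j(O) = 5
N(l, c) = 5 + 2*c*l (N(l, c) = (c*l + l*c) + 5 = (c*l + c*l) + 5 = 2*c*l + 5 = 5 + 2*c*l)
a = -32
N(32, 16)*a + √(-237997 - 86560) = (5 + 2*16*32)*(-32) + √(-237997 - 86560) = (5 + 1024)*(-32) + √(-324557) = 1029*(-32) + I*√324557 = -32928 + I*√324557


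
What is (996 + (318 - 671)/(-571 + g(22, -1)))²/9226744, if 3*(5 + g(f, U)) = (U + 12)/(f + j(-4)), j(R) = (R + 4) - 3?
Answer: 1069933436566569/9939215096488504 ≈ 0.10765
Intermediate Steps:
j(R) = 1 + R (j(R) = (4 + R) - 3 = 1 + R)
g(f, U) = -5 + (12 + U)/(3*(-3 + f)) (g(f, U) = -5 + ((U + 12)/(f + (1 - 4)))/3 = -5 + ((12 + U)/(f - 3))/3 = -5 + ((12 + U)/(-3 + f))/3 = -5 + (12 + U)/(3*(-3 + f)))
(996 + (318 - 671)/(-571 + g(22, -1)))²/9226744 = (996 + (318 - 671)/(-571 + (57 - 1 - 15*22)/(3*(-3 + 22))))²/9226744 = (996 - 353/(-571 + (⅓)*(57 - 1 - 330)/19))²*(1/9226744) = (996 - 353/(-571 + (⅓)*(1/19)*(-274)))²*(1/9226744) = (996 - 353/(-571 - 274/57))²*(1/9226744) = (996 - 353/(-32821/57))²*(1/9226744) = (996 - 353*(-57/32821))²*(1/9226744) = (996 + 20121/32821)²*(1/9226744) = (32709837/32821)²*(1/9226744) = (1069933436566569/1077218041)*(1/9226744) = 1069933436566569/9939215096488504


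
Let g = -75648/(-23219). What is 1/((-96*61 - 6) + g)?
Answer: -23219/136034130 ≈ -0.00017069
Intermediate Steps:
g = 75648/23219 (g = -75648*(-1/23219) = 75648/23219 ≈ 3.2580)
1/((-96*61 - 6) + g) = 1/((-96*61 - 6) + 75648/23219) = 1/((-5856 - 6) + 75648/23219) = 1/(-5862 + 75648/23219) = 1/(-136034130/23219) = -23219/136034130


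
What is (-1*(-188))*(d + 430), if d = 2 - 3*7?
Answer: 77268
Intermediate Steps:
d = -19 (d = 2 - 21 = -19)
(-1*(-188))*(d + 430) = (-1*(-188))*(-19 + 430) = 188*411 = 77268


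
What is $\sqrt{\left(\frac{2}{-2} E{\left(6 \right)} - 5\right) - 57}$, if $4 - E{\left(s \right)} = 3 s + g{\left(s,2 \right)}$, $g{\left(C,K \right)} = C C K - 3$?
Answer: $\sqrt{21} \approx 4.5826$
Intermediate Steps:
$g{\left(C,K \right)} = -3 + K C^{2}$ ($g{\left(C,K \right)} = C^{2} K - 3 = K C^{2} - 3 = -3 + K C^{2}$)
$E{\left(s \right)} = 7 - 3 s - 2 s^{2}$ ($E{\left(s \right)} = 4 - \left(3 s + \left(-3 + 2 s^{2}\right)\right) = 4 - \left(-3 + 2 s^{2} + 3 s\right) = 7 - 3 s - 2 s^{2}$)
$\sqrt{\left(\frac{2}{-2} E{\left(6 \right)} - 5\right) - 57} = \sqrt{\left(\frac{2}{-2} \left(7 - 18 - 2 \cdot 6^{2}\right) - 5\right) - 57} = \sqrt{\left(2 \left(- \frac{1}{2}\right) \left(7 - 18 - 72\right) - 5\right) - 57} = \sqrt{\left(- (7 - 18 - 72) - 5\right) - 57} = \sqrt{\left(\left(-1\right) \left(-83\right) - 5\right) - 57} = \sqrt{\left(83 - 5\right) - 57} = \sqrt{78 - 57} = \sqrt{21}$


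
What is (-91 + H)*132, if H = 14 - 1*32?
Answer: -14388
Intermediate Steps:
H = -18 (H = 14 - 32 = -18)
(-91 + H)*132 = (-91 - 18)*132 = -109*132 = -14388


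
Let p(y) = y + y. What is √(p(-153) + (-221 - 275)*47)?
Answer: 7*I*√482 ≈ 153.68*I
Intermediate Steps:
p(y) = 2*y
√(p(-153) + (-221 - 275)*47) = √(2*(-153) + (-221 - 275)*47) = √(-306 - 496*47) = √(-306 - 23312) = √(-23618) = 7*I*√482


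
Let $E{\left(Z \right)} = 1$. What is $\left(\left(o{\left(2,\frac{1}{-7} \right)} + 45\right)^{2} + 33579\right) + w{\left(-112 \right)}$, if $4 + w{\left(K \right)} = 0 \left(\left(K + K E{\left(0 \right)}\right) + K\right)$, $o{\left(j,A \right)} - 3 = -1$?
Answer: $35784$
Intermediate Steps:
$o{\left(j,A \right)} = 2$ ($o{\left(j,A \right)} = 3 - 1 = 2$)
$w{\left(K \right)} = -4$ ($w{\left(K \right)} = -4 + 0 \left(\left(K + K 1\right) + K\right) = -4 + 0 \left(\left(K + K\right) + K\right) = -4 + 0 \left(2 K + K\right) = -4 + 0 \cdot 3 K = -4 + 0 = -4$)
$\left(\left(o{\left(2,\frac{1}{-7} \right)} + 45\right)^{2} + 33579\right) + w{\left(-112 \right)} = \left(\left(2 + 45\right)^{2} + 33579\right) - 4 = \left(47^{2} + 33579\right) - 4 = \left(2209 + 33579\right) - 4 = 35788 - 4 = 35784$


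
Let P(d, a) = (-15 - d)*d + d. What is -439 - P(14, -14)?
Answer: -47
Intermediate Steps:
P(d, a) = d + d*(-15 - d) (P(d, a) = d*(-15 - d) + d = d + d*(-15 - d))
-439 - P(14, -14) = -439 - (-1)*14*(14 + 14) = -439 - (-1)*14*28 = -439 - 1*(-392) = -439 + 392 = -47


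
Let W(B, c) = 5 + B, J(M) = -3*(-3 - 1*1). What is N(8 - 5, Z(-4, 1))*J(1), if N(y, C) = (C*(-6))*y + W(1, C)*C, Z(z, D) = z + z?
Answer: 1152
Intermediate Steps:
J(M) = 12 (J(M) = -3*(-3 - 1) = -3*(-4) = 12)
Z(z, D) = 2*z
N(y, C) = 6*C - 6*C*y (N(y, C) = (C*(-6))*y + (5 + 1)*C = (-6*C)*y + 6*C = -6*C*y + 6*C = 6*C - 6*C*y)
N(8 - 5, Z(-4, 1))*J(1) = (6*(2*(-4))*(1 - (8 - 5)))*12 = (6*(-8)*(1 - 1*3))*12 = (6*(-8)*(1 - 3))*12 = (6*(-8)*(-2))*12 = 96*12 = 1152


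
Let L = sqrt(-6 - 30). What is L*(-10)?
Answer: -60*I ≈ -60.0*I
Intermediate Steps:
L = 6*I (L = sqrt(-36) = 6*I ≈ 6.0*I)
L*(-10) = (6*I)*(-10) = -60*I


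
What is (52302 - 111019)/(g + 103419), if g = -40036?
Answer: -58717/63383 ≈ -0.92638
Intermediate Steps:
(52302 - 111019)/(g + 103419) = (52302 - 111019)/(-40036 + 103419) = -58717/63383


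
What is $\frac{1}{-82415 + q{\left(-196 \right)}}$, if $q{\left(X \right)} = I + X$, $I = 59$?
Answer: $- \frac{1}{82552} \approx -1.2114 \cdot 10^{-5}$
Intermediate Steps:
$q{\left(X \right)} = 59 + X$
$\frac{1}{-82415 + q{\left(-196 \right)}} = \frac{1}{-82415 + \left(59 - 196\right)} = \frac{1}{-82415 - 137} = \frac{1}{-82552} = - \frac{1}{82552}$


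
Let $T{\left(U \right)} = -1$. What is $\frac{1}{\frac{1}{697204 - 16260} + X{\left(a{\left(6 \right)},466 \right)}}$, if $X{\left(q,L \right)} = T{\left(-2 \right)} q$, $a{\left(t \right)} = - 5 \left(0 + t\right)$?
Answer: $\frac{680944}{20428321} \approx 0.033333$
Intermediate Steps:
$a{\left(t \right)} = - 5 t$
$X{\left(q,L \right)} = - q$
$\frac{1}{\frac{1}{697204 - 16260} + X{\left(a{\left(6 \right)},466 \right)}} = \frac{1}{\frac{1}{697204 - 16260} - \left(-5\right) 6} = \frac{1}{\frac{1}{680944} - -30} = \frac{1}{\frac{1}{680944} + 30} = \frac{1}{\frac{20428321}{680944}} = \frac{680944}{20428321}$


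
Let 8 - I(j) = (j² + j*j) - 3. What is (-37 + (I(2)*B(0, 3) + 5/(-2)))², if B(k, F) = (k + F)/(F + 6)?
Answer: 5929/4 ≈ 1482.3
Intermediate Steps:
B(k, F) = (F + k)/(6 + F)
I(j) = 11 - 2*j² (I(j) = 8 - ((j² + j*j) - 3) = 8 - ((j² + j²) - 3) = 8 - (2*j² - 3) = 8 - (-3 + 2*j²) = 8 + (3 - 2*j²) = 11 - 2*j²)
(-37 + (I(2)*B(0, 3) + 5/(-2)))² = (-37 + ((11 - 2*2²)*((3 + 0)/(6 + 3)) + 5/(-2)))² = (-37 + ((11 - 2*4)*(3/9) + 5*(-½)))² = (-37 + ((11 - 8)*((⅑)*3) - 5/2))² = (-37 + (3*(⅓) - 5/2))² = (-37 + (1 - 5/2))² = (-37 - 3/2)² = (-77/2)² = 5929/4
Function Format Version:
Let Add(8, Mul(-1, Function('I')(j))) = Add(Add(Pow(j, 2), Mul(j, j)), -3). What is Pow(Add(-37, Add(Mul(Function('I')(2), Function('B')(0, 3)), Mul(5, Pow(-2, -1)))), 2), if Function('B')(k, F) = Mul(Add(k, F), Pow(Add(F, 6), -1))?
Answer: Rational(5929, 4) ≈ 1482.3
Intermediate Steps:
Function('B')(k, F) = Mul(Pow(Add(6, F), -1), Add(F, k)) (Function('B')(k, F) = Mul(Add(F, k), Pow(Add(6, F), -1)) = Mul(Pow(Add(6, F), -1), Add(F, k)))
Function('I')(j) = Add(11, Mul(-2, Pow(j, 2))) (Function('I')(j) = Add(8, Mul(-1, Add(Add(Pow(j, 2), Mul(j, j)), -3))) = Add(8, Mul(-1, Add(Add(Pow(j, 2), Pow(j, 2)), -3))) = Add(8, Mul(-1, Add(Mul(2, Pow(j, 2)), -3))) = Add(8, Mul(-1, Add(-3, Mul(2, Pow(j, 2))))) = Add(8, Add(3, Mul(-2, Pow(j, 2)))) = Add(11, Mul(-2, Pow(j, 2))))
Pow(Add(-37, Add(Mul(Function('I')(2), Function('B')(0, 3)), Mul(5, Pow(-2, -1)))), 2) = Pow(Add(-37, Add(Mul(Add(11, Mul(-2, Pow(2, 2))), Mul(Pow(Add(6, 3), -1), Add(3, 0))), Mul(5, Pow(-2, -1)))), 2) = Pow(Add(-37, Add(Mul(Add(11, Mul(-2, 4)), Mul(Pow(9, -1), 3)), Mul(5, Rational(-1, 2)))), 2) = Pow(Add(-37, Add(Mul(Add(11, -8), Mul(Rational(1, 9), 3)), Rational(-5, 2))), 2) = Pow(Add(-37, Add(Mul(3, Rational(1, 3)), Rational(-5, 2))), 2) = Pow(Add(-37, Add(1, Rational(-5, 2))), 2) = Pow(Add(-37, Rational(-3, 2)), 2) = Pow(Rational(-77, 2), 2) = Rational(5929, 4)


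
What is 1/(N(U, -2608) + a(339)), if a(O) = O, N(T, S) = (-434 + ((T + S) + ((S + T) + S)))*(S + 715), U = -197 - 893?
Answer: 1/19759473 ≈ 5.0609e-8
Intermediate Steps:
U = -1090
N(T, S) = (715 + S)*(-434 + 2*T + 3*S) (N(T, S) = (-434 + ((S + T) + (T + 2*S)))*(715 + S) = (-434 + (2*T + 3*S))*(715 + S) = (-434 + 2*T + 3*S)*(715 + S) = (715 + S)*(-434 + 2*T + 3*S))
1/(N(U, -2608) + a(339)) = 1/((-310310 + 3*(-2608)**2 + 1430*(-1090) + 1711*(-2608) + 2*(-2608)*(-1090)) + 339) = 1/((-310310 + 3*6801664 - 1558700 - 4462288 + 5685440) + 339) = 1/((-310310 + 20404992 - 1558700 - 4462288 + 5685440) + 339) = 1/(19759134 + 339) = 1/19759473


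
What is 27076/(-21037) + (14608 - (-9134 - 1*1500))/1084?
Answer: 250832785/11402054 ≈ 21.999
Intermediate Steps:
27076/(-21037) + (14608 - (-9134 - 1*1500))/1084 = 27076*(-1/21037) + (14608 - (-9134 - 1500))*(1/1084) = -27076/21037 + (14608 - 1*(-10634))*(1/1084) = -27076/21037 + (14608 + 10634)*(1/1084) = -27076/21037 + 25242*(1/1084) = -27076/21037 + 12621/542 = 250832785/11402054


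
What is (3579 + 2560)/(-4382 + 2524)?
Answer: -6139/1858 ≈ -3.3041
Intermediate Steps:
(3579 + 2560)/(-4382 + 2524) = 6139/(-1858) = 6139*(-1/1858) = -6139/1858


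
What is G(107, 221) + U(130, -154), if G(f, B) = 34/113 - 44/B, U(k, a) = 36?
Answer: 901570/24973 ≈ 36.102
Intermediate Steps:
G(f, B) = 34/113 - 44/B (G(f, B) = 34*(1/113) - 44/B = 34/113 - 44/B)
G(107, 221) + U(130, -154) = (34/113 - 44/221) + 36 = 2542/24973 + 36 = 901570/24973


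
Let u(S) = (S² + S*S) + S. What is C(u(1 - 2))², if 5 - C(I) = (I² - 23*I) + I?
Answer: 676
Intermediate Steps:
u(S) = S + 2*S² (u(S) = (S² + S²) + S = 2*S² + S = S + 2*S²)
C(I) = 5 - I² + 22*I (C(I) = 5 - ((I² - 23*I) + I) = 5 - (I² - 22*I) = 5 + (-I² + 22*I) = 5 - I² + 22*I)
C(u(1 - 2))² = (5 - ((1 - 2)*(1 + 2*(1 - 2)))² + 22*((1 - 2)*(1 + 2*(1 - 2))))² = (5 - (-(1 + 2*(-1)))² + 22*(-(1 + 2*(-1))))² = (5 - (-(1 - 2))² + 22*(-(1 - 2)))² = (5 - (-1*(-1))² + 22*(-1*(-1)))² = (5 - 1*1² + 22*1)² = (5 - 1*1 + 22)² = (5 - 1 + 22)² = 26² = 676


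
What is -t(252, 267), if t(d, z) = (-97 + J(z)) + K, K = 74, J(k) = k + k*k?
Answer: -71533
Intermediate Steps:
J(k) = k + k²
t(d, z) = -23 + z*(1 + z) (t(d, z) = (-97 + z*(1 + z)) + 74 = -23 + z*(1 + z))
-t(252, 267) = -(-23 + 267*(1 + 267)) = -(-23 + 267*268) = -(-23 + 71556) = -1*71533 = -71533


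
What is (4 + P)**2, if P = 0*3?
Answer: 16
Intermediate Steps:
P = 0
(4 + P)**2 = (4 + 0)**2 = 4**2 = 16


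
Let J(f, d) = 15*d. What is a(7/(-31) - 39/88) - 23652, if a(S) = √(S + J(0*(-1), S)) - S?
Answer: -64520831/2728 + 5*I*√49786/341 ≈ -23651.0 + 3.2717*I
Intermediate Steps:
a(S) = -S + 4*√S (a(S) = √(S + 15*S) - S = √(16*S) - S = 4*√S - S = -S + 4*√S)
a(7/(-31) - 39/88) - 23652 = (-(7/(-31) - 39/88) + 4*√(7/(-31) - 39/88)) - 23652 = (-(7*(-1/31) - 39*1/88) + 4*√(7*(-1/31) - 39*1/88)) - 23652 = (-(-7/31 - 39/88) + 4*√(-7/31 - 39/88)) - 23652 = (-1*(-1825/2728) + 4*√(-1825/2728)) - 23652 = (1825/2728 + 4*(5*I*√49786/1364)) - 23652 = (1825/2728 + 5*I*√49786/341) - 23652 = -64520831/2728 + 5*I*√49786/341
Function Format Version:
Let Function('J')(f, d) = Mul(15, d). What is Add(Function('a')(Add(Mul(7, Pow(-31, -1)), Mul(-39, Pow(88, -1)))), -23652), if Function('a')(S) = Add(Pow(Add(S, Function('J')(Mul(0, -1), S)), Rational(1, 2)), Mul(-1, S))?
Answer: Add(Rational(-64520831, 2728), Mul(Rational(5, 341), I, Pow(49786, Rational(1, 2)))) ≈ Add(-23651., Mul(3.2717, I))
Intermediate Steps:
Function('a')(S) = Add(Mul(-1, S), Mul(4, Pow(S, Rational(1, 2)))) (Function('a')(S) = Add(Pow(Add(S, Mul(15, S)), Rational(1, 2)), Mul(-1, S)) = Add(Pow(Mul(16, S), Rational(1, 2)), Mul(-1, S)) = Add(Mul(4, Pow(S, Rational(1, 2))), Mul(-1, S)) = Add(Mul(-1, S), Mul(4, Pow(S, Rational(1, 2)))))
Add(Function('a')(Add(Mul(7, Pow(-31, -1)), Mul(-39, Pow(88, -1)))), -23652) = Add(Add(Mul(-1, Add(Mul(7, Pow(-31, -1)), Mul(-39, Pow(88, -1)))), Mul(4, Pow(Add(Mul(7, Pow(-31, -1)), Mul(-39, Pow(88, -1))), Rational(1, 2)))), -23652) = Add(Add(Mul(-1, Add(Mul(7, Rational(-1, 31)), Mul(-39, Rational(1, 88)))), Mul(4, Pow(Add(Mul(7, Rational(-1, 31)), Mul(-39, Rational(1, 88))), Rational(1, 2)))), -23652) = Add(Add(Mul(-1, Add(Rational(-7, 31), Rational(-39, 88))), Mul(4, Pow(Add(Rational(-7, 31), Rational(-39, 88)), Rational(1, 2)))), -23652) = Add(Add(Mul(-1, Rational(-1825, 2728)), Mul(4, Pow(Rational(-1825, 2728), Rational(1, 2)))), -23652) = Add(Add(Rational(1825, 2728), Mul(4, Mul(Rational(5, 1364), I, Pow(49786, Rational(1, 2))))), -23652) = Add(Add(Rational(1825, 2728), Mul(Rational(5, 341), I, Pow(49786, Rational(1, 2)))), -23652) = Add(Rational(-64520831, 2728), Mul(Rational(5, 341), I, Pow(49786, Rational(1, 2))))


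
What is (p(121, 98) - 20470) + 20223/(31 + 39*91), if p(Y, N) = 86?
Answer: -72954497/3580 ≈ -20378.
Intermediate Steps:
(p(121, 98) - 20470) + 20223/(31 + 39*91) = (86 - 20470) + 20223/(31 + 39*91) = -20384 + 20223/(31 + 3549) = -20384 + 20223/3580 = -72954497/3580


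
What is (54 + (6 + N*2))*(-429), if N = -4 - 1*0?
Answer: -22308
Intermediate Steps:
N = -4 (N = -4 + 0 = -4)
(54 + (6 + N*2))*(-429) = (54 + (6 - 4*2))*(-429) = (54 + (6 - 8))*(-429) = (54 - 2)*(-429) = 52*(-429) = -22308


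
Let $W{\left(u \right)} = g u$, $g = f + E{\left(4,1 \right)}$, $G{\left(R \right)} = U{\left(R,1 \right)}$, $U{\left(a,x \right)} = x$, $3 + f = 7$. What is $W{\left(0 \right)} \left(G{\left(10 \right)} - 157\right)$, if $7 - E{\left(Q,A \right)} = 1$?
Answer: $0$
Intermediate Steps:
$f = 4$ ($f = -3 + 7 = 4$)
$G{\left(R \right)} = 1$
$E{\left(Q,A \right)} = 6$ ($E{\left(Q,A \right)} = 7 - 1 = 6$)
$g = 10$ ($g = 4 + 6 = 10$)
$W{\left(u \right)} = 10 u$
$W{\left(0 \right)} \left(G{\left(10 \right)} - 157\right) = 10 \cdot 0 \left(1 - 157\right) = 0 \left(-156\right) = 0$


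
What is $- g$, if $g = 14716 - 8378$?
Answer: $-6338$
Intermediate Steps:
$g = 6338$
$- g = \left(-1\right) 6338 = -6338$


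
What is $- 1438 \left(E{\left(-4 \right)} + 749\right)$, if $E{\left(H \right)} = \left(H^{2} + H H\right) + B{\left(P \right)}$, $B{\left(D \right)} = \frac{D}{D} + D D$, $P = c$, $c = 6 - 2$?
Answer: $-1147524$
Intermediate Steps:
$c = 4$ ($c = 6 - 2 = 4$)
$P = 4$
$B{\left(D \right)} = 1 + D^{2}$
$E{\left(H \right)} = 17 + 2 H^{2}$ ($E{\left(H \right)} = \left(H^{2} + H H\right) + \left(1 + 4^{2}\right) = \left(H^{2} + H^{2}\right) + \left(1 + 16\right) = 2 H^{2} + 17 = 17 + 2 H^{2}$)
$- 1438 \left(E{\left(-4 \right)} + 749\right) = - 1438 \left(\left(17 + 2 \left(-4\right)^{2}\right) + 749\right) = - 1438 \left(\left(17 + 2 \cdot 16\right) + 749\right) = - 1438 \left(\left(17 + 32\right) + 749\right) = - 1438 \left(49 + 749\right) = \left(-1438\right) 798 = -1147524$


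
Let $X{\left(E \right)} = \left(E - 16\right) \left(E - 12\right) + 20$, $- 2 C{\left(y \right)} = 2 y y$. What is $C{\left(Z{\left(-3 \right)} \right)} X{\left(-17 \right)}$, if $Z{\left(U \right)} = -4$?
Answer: $-15632$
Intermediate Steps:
$C{\left(y \right)} = - y^{2}$ ($C{\left(y \right)} = - \frac{2 y y}{2} = - \frac{2 y^{2}}{2} = - y^{2}$)
$X{\left(E \right)} = 20 + \left(-16 + E\right) \left(-12 + E\right)$ ($X{\left(E \right)} = \left(-16 + E\right) \left(-12 + E\right) + 20 = 20 + \left(-16 + E\right) \left(-12 + E\right)$)
$C{\left(Z{\left(-3 \right)} \right)} X{\left(-17 \right)} = - \left(-4\right)^{2} \left(212 + \left(-17\right)^{2} - -476\right) = \left(-1\right) 16 \left(212 + 289 + 476\right) = \left(-16\right) 977 = -15632$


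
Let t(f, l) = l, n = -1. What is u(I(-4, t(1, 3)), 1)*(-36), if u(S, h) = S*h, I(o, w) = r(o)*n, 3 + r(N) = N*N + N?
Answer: 324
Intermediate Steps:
r(N) = -3 + N + N² (r(N) = -3 + (N*N + N) = -3 + (N² + N) = -3 + (N + N²) = -3 + N + N²)
I(o, w) = 3 - o - o² (I(o, w) = (-3 + o + o²)*(-1) = 3 - o - o²)
u(I(-4, t(1, 3)), 1)*(-36) = ((3 - 1*(-4) - 1*(-4)²)*1)*(-36) = ((3 + 4 - 1*16)*1)*(-36) = ((3 + 4 - 16)*1)*(-36) = -9*1*(-36) = -9*(-36) = 324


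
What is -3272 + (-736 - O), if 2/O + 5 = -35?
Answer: -80159/20 ≈ -4007.9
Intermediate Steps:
O = -1/20 (O = 2/(-5 - 35) = 2/(-40) = 2*(-1/40) = -1/20 ≈ -0.050000)
-3272 + (-736 - O) = -3272 + (-736 - 1*(-1/20)) = -3272 + (-736 + 1/20) = -3272 - 14719/20 = -80159/20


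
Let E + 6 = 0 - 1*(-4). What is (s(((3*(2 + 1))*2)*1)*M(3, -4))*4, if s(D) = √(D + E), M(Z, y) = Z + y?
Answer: -16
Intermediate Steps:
E = -2 (E = -6 + (0 - 1*(-4)) = -6 + (0 + 4) = -6 + 4 = -2)
s(D) = √(-2 + D) (s(D) = √(D - 2) = √(-2 + D))
(s(((3*(2 + 1))*2)*1)*M(3, -4))*4 = (√(-2 + ((3*(2 + 1))*2)*1)*(3 - 4))*4 = (√(-2 + ((3*3)*2)*1)*(-1))*4 = (√(-2 + (9*2)*1)*(-1))*4 = (√(-2 + 18*1)*(-1))*4 = (√(-2 + 18)*(-1))*4 = (√16*(-1))*4 = (4*(-1))*4 = -4*4 = -16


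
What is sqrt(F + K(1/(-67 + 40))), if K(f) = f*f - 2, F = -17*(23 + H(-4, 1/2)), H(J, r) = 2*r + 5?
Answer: I*sqrt(360854)/27 ≈ 22.249*I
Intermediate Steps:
H(J, r) = 5 + 2*r
F = -493 (F = -17*(23 + (5 + 2/2)) = -17*(23 + (5 + 2*(1/2))) = -17*(23 + (5 + 1)) = -17*(23 + 6) = -17*29 = -493)
K(f) = -2 + f**2 (K(f) = f**2 - 2 = -2 + f**2)
sqrt(F + K(1/(-67 + 40))) = sqrt(-493 + (-2 + (1/(-67 + 40))**2)) = sqrt(-493 + (-2 + (1/(-27))**2)) = sqrt(-493 + (-2 + (-1/27)**2)) = sqrt(-493 + (-2 + 1/729)) = sqrt(-493 - 1457/729) = sqrt(-360854/729) = I*sqrt(360854)/27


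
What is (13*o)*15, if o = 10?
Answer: 1950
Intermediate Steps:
(13*o)*15 = (13*10)*15 = 130*15 = 1950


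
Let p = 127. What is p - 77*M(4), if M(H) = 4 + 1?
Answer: -258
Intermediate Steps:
M(H) = 5
p - 77*M(4) = 127 - 77*5 = 127 - 385 = -258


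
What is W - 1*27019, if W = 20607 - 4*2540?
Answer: -16572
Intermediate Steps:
W = 10447 (W = 20607 - 10160 = 10447)
W - 1*27019 = 10447 - 1*27019 = 10447 - 27019 = -16572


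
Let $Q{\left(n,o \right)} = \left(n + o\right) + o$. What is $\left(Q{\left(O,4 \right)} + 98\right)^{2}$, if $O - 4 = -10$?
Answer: $10000$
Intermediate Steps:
$O = -6$ ($O = 4 - 10 = -6$)
$Q{\left(n,o \right)} = n + 2 o$
$\left(Q{\left(O,4 \right)} + 98\right)^{2} = \left(\left(-6 + 2 \cdot 4\right) + 98\right)^{2} = \left(\left(-6 + 8\right) + 98\right)^{2} = \left(2 + 98\right)^{2} = 100^{2} = 10000$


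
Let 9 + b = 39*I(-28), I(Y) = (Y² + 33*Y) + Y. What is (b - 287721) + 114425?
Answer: -179857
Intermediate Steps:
I(Y) = Y² + 34*Y
b = -6561 (b = -9 + 39*(-28*(34 - 28)) = -9 + 39*(-28*6) = -9 + 39*(-168) = -9 - 6552 = -6561)
(b - 287721) + 114425 = (-6561 - 287721) + 114425 = -294282 + 114425 = -179857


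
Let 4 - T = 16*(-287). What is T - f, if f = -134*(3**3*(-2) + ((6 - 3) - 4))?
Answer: -2774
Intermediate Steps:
T = 4596 (T = 4 - 16*(-287) = 4 - 1*(-4592) = 4 + 4592 = 4596)
f = 7370 (f = -134*(27*(-2) + (3 - 4)) = -134*(-54 - 1) = -134*(-55) = 7370)
T - f = 4596 - 1*7370 = 4596 - 7370 = -2774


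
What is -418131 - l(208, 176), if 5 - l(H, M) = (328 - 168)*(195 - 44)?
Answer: -393976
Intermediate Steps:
l(H, M) = -24155 (l(H, M) = 5 - (328 - 168)*(195 - 44) = 5 - 160*151 = 5 - 1*24160 = 5 - 24160 = -24155)
-418131 - l(208, 176) = -418131 - 1*(-24155) = -418131 + 24155 = -393976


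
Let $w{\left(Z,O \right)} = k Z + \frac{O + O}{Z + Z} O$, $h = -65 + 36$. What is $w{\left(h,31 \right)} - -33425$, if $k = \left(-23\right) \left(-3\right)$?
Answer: $\frac{910335}{29} \approx 31391.0$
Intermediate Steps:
$h = -29$
$k = 69$
$w{\left(Z,O \right)} = 69 Z + \frac{O^{2}}{Z}$ ($w{\left(Z,O \right)} = 69 Z + \frac{O + O}{Z + Z} O = 69 Z + \frac{2 O}{2 Z} O = 69 Z + 2 O \frac{1}{2 Z} O = 69 Z + \frac{O}{Z} O = 69 Z + \frac{O^{2}}{Z}$)
$w{\left(h,31 \right)} - -33425 = \left(69 \left(-29\right) + \frac{31^{2}}{-29}\right) - -33425 = \left(-2001 + 961 \left(- \frac{1}{29}\right)\right) + 33425 = \left(-2001 - \frac{961}{29}\right) + 33425 = - \frac{58990}{29} + 33425 = \frac{910335}{29}$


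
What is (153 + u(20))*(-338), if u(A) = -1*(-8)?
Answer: -54418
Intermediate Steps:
u(A) = 8
(153 + u(20))*(-338) = (153 + 8)*(-338) = 161*(-338) = -54418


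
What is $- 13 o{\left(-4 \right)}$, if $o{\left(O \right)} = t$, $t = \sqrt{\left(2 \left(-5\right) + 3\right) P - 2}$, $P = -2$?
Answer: $- 26 \sqrt{3} \approx -45.033$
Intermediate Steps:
$t = 2 \sqrt{3}$ ($t = \sqrt{\left(2 \left(-5\right) + 3\right) \left(-2\right) - 2} = \sqrt{\left(-10 + 3\right) \left(-2\right) - 2} = \sqrt{\left(-7\right) \left(-2\right) - 2} = \sqrt{14 - 2} = \sqrt{12} = 2 \sqrt{3} \approx 3.4641$)
$o{\left(O \right)} = 2 \sqrt{3}$
$- 13 o{\left(-4 \right)} = - 13 \cdot 2 \sqrt{3} = - 26 \sqrt{3}$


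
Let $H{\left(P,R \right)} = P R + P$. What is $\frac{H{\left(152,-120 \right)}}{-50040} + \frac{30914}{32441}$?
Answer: $\frac{266716171}{202918455} \approx 1.3144$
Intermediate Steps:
$H{\left(P,R \right)} = P + P R$
$\frac{H{\left(152,-120 \right)}}{-50040} + \frac{30914}{32441} = \frac{152 \left(1 - 120\right)}{-50040} + \frac{30914}{32441} = 152 \left(-119\right) \left(- \frac{1}{50040}\right) + 30914 \cdot \frac{1}{32441} = \left(-18088\right) \left(- \frac{1}{50040}\right) + \frac{30914}{32441} = \frac{2261}{6255} + \frac{30914}{32441} = \frac{266716171}{202918455}$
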